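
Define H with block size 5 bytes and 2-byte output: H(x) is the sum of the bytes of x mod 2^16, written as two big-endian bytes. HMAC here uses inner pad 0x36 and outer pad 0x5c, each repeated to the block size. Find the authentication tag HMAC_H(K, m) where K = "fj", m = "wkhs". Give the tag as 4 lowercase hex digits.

Key "fj" = 66 6a is 2 bytes ≤ B = 5; zero-pad to 5 bytes: K' = 66 6a 00 00 00.
K' ⊕ ipad = 50 5c 36 36 36.  K' ⊕ opad = 3a 36 5c 5c 5c.
Inner input = (K'⊕ipad) ∥ m = 50 5c 36 36 36 ∥ 77 6b 68 73.
Inner hash: sum = 80+92+54+54+54+119+107+104+115 = 779 → 03 0b.
Outer input = (K'⊕opad) ∥ inner = 3a 36 5c 5c 5c ∥ 03 0b.
Outer hash (tag): sum = 58+54+92+92+92+3+11 = 402 → 01 92.

0192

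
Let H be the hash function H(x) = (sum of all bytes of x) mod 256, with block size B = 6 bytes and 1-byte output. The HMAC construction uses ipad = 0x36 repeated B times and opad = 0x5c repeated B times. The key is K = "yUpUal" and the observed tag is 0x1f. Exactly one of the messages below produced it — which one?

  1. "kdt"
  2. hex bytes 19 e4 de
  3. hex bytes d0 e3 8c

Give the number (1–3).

Key "yUpUal" = 79 55 70 55 61 6c is exactly B = 6 bytes: K' = 79 55 70 55 61 6c.
K' ⊕ ipad = 4f 63 46 63 57 5a; K' ⊕ opad = 25 09 2c 09 3d 30.
m1: inner = H(4f 63 46 63 57 5a 6b 64 74) = 4f; tag = H(25 09 2c 09 3d 30 4f) = 1f ← matches
m2: inner = H(4f 63 46 63 57 5a 19 e4 de) = e7; tag = H(25 09 2c 09 3d 30 e7) = b7
m3: inner = H(4f 63 46 63 57 5a d0 e3 8c) = 4b; tag = H(25 09 2c 09 3d 30 4b) = 1b

1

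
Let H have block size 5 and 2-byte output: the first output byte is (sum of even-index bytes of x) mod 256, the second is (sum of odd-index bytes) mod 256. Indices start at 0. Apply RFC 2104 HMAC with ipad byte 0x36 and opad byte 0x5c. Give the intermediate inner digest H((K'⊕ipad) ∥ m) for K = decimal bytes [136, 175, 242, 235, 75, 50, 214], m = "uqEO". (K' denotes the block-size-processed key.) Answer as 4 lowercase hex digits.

d9ea

Key decimal bytes [136, 175, 242, 235, 75, 50, 214] = 88 af f2 eb 4b 32 d6 is 7 bytes > B = 5, so hash it first: H(key) = 9b cc, then zero-pad to 5 bytes: K' = 9b cc 00 00 00.
K' ⊕ ipad = ad fa 36 36 36.
Inner input = ad fa 36 36 36 ∥ 75 71 45 4f.
Inner hash: even-index sum = 473 mod 256 = 217; odd-index sum = 490 mod 256 = 234 → d9 ea.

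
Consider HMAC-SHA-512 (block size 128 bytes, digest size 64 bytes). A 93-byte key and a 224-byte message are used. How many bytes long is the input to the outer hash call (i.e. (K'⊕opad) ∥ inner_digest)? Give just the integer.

192

Key is 93 ≤ 128 bytes, zero-padded: |K'| = 128.
Outer input = (K'⊕opad) ∥ H(inner) → 128 + 64 = 192 bytes.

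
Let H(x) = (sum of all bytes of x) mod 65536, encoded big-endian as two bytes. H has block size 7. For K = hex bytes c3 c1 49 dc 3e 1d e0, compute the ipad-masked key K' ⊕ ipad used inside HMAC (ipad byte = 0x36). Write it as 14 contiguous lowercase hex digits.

Key hex bytes c3 c1 49 dc 3e 1d e0 is exactly B = 7 bytes: K' = c3 c1 49 dc 3e 1d e0.
XOR each byte with 0x36: c3⊕36=f5, c1⊕36=f7, 49⊕36=7f, dc⊕36=ea, 3e⊕36=08, 1d⊕36=2b, e0⊕36=d6.

f5f77fea082bd6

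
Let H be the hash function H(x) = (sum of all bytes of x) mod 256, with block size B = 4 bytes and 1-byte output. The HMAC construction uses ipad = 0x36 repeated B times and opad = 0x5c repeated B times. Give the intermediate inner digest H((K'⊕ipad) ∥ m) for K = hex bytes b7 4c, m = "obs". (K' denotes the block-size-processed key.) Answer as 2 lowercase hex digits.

ab

Key hex bytes b7 4c is 2 bytes ≤ B = 4; zero-pad to 4 bytes: K' = b7 4c 00 00.
K' ⊕ ipad = 81 7a 36 36.
Inner input = 81 7a 36 36 ∥ 6f 62 73.
Inner hash: sum = 129+122+54+54+111+98+115 = 683; mod 256 = 171 → ab.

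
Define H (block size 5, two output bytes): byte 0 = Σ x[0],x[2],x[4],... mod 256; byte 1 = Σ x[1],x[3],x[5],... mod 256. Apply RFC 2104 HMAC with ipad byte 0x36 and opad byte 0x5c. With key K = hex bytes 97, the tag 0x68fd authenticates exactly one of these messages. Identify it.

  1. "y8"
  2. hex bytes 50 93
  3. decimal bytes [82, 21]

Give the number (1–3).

1

Key hex bytes 97 is 1 byte ≤ B = 5; zero-pad to 5 bytes: K' = 97 00 00 00 00.
K' ⊕ ipad = a1 36 36 36 36; K' ⊕ opad = cb 5c 5c 5c 5c.
m1: inner = H(a1 36 36 36 36 79 38) = 45 e5; tag = H(cb 5c 5c 5c 5c 45 e5) = 68fd ← matches
m2: inner = H(a1 36 36 36 36 50 93) = a0 bc; tag = H(cb 5c 5c 5c 5c a0 bc) = 3f58
m3: inner = H(a1 36 36 36 36 52 15) = 22 be; tag = H(cb 5c 5c 5c 5c 22 be) = 41da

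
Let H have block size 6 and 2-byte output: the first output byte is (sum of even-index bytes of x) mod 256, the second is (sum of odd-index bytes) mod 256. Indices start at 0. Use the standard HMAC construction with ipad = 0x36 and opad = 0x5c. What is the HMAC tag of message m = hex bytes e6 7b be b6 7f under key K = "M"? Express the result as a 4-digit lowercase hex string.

Key "M" = 4d is 1 byte ≤ B = 6; zero-pad to 6 bytes: K' = 4d 00 00 00 00 00.
K' ⊕ ipad = 7b 36 36 36 36 36.  K' ⊕ opad = 11 5c 5c 5c 5c 5c.
Inner input = (K'⊕ipad) ∥ m = 7b 36 36 36 36 36 ∥ e6 7b be b6 7f.
Inner hash: even-index sum = 778 mod 256 = 10; odd-index sum = 467 mod 256 = 211 → 0a d3.
Outer input = (K'⊕opad) ∥ inner = 11 5c 5c 5c 5c 5c ∥ 0a d3.
Outer hash (tag): even-index sum = 211 mod 256 = 211; odd-index sum = 487 mod 256 = 231 → d3 e7.

d3e7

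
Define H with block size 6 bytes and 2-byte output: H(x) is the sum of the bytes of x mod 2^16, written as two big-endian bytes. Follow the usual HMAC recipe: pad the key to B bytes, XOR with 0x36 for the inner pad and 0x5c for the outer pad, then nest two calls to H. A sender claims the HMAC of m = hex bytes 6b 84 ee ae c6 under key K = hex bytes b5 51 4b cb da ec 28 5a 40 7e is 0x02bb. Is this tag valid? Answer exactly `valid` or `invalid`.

Key hex bytes b5 51 4b cb da ec 28 5a 40 7e is 10 bytes > B = 6, so hash it first: H(key) = 05 22, then zero-pad to 6 bytes: K' = 05 22 00 00 00 00.
K' ⊕ ipad = 33 14 36 36 36 36; K' ⊕ opad = 59 7e 5c 5c 5c 5c.
Inner hash: sum = 51+20+54+54+54+54+107+132+238+174+198 = 1136 → 04 70.
Outer hash (recomputed tag): sum = 89+126+92+92+92+92+4+112 = 699 → 02 bb.
Recomputed tag = 02bb; claimed = 02bb → match.

valid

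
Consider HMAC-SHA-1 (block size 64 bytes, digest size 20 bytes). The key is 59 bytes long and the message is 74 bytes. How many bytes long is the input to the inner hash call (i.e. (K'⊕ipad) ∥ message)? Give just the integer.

Key is 59 ≤ 64 bytes, zero-padded: |K'| = 64.
Inner input = (K'⊕ipad) ∥ m → 64 + 74 = 138 bytes.

138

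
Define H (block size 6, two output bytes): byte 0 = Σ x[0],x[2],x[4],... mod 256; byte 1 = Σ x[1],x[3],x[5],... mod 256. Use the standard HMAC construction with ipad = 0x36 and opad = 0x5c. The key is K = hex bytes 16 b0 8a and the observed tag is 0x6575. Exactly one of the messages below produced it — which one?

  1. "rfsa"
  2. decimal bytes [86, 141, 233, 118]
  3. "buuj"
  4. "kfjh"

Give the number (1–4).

3

Key hex bytes 16 b0 8a is 3 bytes ≤ B = 6; zero-pad to 6 bytes: K' = 16 b0 8a 00 00 00.
K' ⊕ ipad = 20 86 bc 36 36 36; K' ⊕ opad = 4a ec d6 5c 5c 5c.
m1: inner = H(20 86 bc 36 36 36 72 66 73 61) = f7 b9; tag = H(4a ec d6 5c 5c 5c f7 b9) = 735d
m2: inner = H(20 86 bc 36 36 36 56 8d e9 76) = 51 f5; tag = H(4a ec d6 5c 5c 5c 51 f5) = cd99
m3: inner = H(20 86 bc 36 36 36 62 75 75 6a) = e9 d1; tag = H(4a ec d6 5c 5c 5c e9 d1) = 6575 ← matches
m4: inner = H(20 86 bc 36 36 36 6b 66 6a 68) = e7 c0; tag = H(4a ec d6 5c 5c 5c e7 c0) = 6364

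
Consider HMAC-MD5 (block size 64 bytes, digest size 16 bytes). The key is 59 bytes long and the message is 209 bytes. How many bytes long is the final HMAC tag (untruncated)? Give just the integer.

16

The tag is one MD5 digest: 16 bytes.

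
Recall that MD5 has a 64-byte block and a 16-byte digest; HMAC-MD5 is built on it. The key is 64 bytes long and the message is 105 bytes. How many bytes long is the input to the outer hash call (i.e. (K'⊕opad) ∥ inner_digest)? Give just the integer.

80

Key is 64 ≤ 64 bytes, zero-padded: |K'| = 64.
Outer input = (K'⊕opad) ∥ H(inner) → 64 + 16 = 80 bytes.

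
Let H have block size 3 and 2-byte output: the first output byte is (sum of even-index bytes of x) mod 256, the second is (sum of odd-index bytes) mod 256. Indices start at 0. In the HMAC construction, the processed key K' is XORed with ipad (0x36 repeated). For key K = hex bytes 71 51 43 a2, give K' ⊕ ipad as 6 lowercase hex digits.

Key hex bytes 71 51 43 a2 is 4 bytes > B = 3, so hash it first: H(key) = b4 f3, then zero-pad to 3 bytes: K' = b4 f3 00.
XOR each byte with 0x36: b4⊕36=82, f3⊕36=c5, 00⊕36=36.

82c536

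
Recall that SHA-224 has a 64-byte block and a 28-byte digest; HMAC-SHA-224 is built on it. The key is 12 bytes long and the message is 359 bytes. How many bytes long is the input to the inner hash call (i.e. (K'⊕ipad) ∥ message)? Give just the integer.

423

Key is 12 ≤ 64 bytes, zero-padded: |K'| = 64.
Inner input = (K'⊕ipad) ∥ m → 64 + 359 = 423 bytes.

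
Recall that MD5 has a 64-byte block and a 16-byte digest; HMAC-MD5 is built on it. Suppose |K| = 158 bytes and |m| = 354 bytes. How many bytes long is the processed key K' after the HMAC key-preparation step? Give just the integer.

64

Key is 158 > 64 bytes, so it is hashed to 16 bytes then zero-padded to 64: |K'| = 64.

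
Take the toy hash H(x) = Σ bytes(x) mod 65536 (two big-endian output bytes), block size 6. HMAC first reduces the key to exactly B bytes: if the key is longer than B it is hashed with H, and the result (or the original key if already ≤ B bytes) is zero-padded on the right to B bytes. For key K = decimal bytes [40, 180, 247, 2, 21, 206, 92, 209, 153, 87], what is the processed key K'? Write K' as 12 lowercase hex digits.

04d500000000

|K| = 10 > B = 6, so first hash the key.
H(K): sum = 40+180+247+2+21+206+92+209+153+87 = 1237 → 04 d5.
Zero-pad H(K) = 04 d5 to 6 bytes: K' = 04 d5 00 00 00 00.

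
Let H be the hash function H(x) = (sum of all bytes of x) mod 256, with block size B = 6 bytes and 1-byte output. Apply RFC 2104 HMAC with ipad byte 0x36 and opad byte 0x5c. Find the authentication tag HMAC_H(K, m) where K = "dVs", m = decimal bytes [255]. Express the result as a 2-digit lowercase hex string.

Key "dVs" = 64 56 73 is 3 bytes ≤ B = 6; zero-pad to 6 bytes: K' = 64 56 73 00 00 00.
K' ⊕ ipad = 52 60 45 36 36 36.  K' ⊕ opad = 38 0a 2f 5c 5c 5c.
Inner input = (K'⊕ipad) ∥ m = 52 60 45 36 36 36 ∥ ff.
Inner hash: sum = 82+96+69+54+54+54+255 = 664; mod 256 = 152 → 98.
Outer input = (K'⊕opad) ∥ inner = 38 0a 2f 5c 5c 5c ∥ 98.
Outer hash (tag): sum = 56+10+47+92+92+92+152 = 541; mod 256 = 29 → 1d.

1d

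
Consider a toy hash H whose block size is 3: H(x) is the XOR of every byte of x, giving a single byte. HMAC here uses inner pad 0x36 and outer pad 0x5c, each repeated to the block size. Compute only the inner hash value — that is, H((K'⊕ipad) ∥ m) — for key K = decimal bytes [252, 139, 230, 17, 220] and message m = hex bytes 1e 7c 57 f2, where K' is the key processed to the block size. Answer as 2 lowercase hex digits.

ad

Key decimal bytes [252, 139, 230, 17, 220] = fc 8b e6 11 dc is 5 bytes > B = 3, so hash it first: H(key) = 5c, then zero-pad to 3 bytes: K' = 5c 00 00.
K' ⊕ ipad = 6a 36 36.
Inner input = 6a 36 36 ∥ 1e 7c 57 f2.
Inner hash: XOR 6a⊕36⊕36⊕1e⊕7c⊕57⊕f2 = ad.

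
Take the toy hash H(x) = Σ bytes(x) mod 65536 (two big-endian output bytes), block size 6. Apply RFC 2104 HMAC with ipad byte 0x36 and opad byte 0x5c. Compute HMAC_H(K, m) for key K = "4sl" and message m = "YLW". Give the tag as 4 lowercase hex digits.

021c

Key "4sl" = 34 73 6c is 3 bytes ≤ B = 6; zero-pad to 6 bytes: K' = 34 73 6c 00 00 00.
K' ⊕ ipad = 02 45 5a 36 36 36.  K' ⊕ opad = 68 2f 30 5c 5c 5c.
Inner input = (K'⊕ipad) ∥ m = 02 45 5a 36 36 36 ∥ 59 4c 57.
Inner hash: sum = 2+69+90+54+54+54+89+76+87 = 575 → 02 3f.
Outer input = (K'⊕opad) ∥ inner = 68 2f 30 5c 5c 5c ∥ 02 3f.
Outer hash (tag): sum = 104+47+48+92+92+92+2+63 = 540 → 02 1c.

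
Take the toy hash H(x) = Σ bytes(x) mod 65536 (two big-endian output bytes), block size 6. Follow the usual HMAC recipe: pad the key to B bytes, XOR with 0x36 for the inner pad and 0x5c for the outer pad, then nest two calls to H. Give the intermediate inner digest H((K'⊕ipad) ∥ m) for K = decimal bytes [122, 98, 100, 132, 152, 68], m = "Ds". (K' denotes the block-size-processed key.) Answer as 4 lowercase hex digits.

Key decimal bytes [122, 98, 100, 132, 152, 68] = 7a 62 64 84 98 44 is exactly B = 6 bytes: K' = 7a 62 64 84 98 44.
K' ⊕ ipad = 4c 54 52 b2 ae 72.
Inner input = 4c 54 52 b2 ae 72 ∥ 44 73.
Inner hash: sum = 76+84+82+178+174+114+68+115 = 891 → 03 7b.

037b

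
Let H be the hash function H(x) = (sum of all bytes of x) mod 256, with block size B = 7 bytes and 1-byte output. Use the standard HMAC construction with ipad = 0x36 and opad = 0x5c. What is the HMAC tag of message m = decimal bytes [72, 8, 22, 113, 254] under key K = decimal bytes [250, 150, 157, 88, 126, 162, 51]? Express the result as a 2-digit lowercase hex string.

ff

Key decimal bytes [250, 150, 157, 88, 126, 162, 51] = fa 96 9d 58 7e a2 33 is exactly B = 7 bytes: K' = fa 96 9d 58 7e a2 33.
K' ⊕ ipad = cc a0 ab 6e 48 94 05.  K' ⊕ opad = a6 ca c1 04 22 fe 6f.
Inner input = (K'⊕ipad) ∥ m = cc a0 ab 6e 48 94 05 ∥ 48 08 16 71 fe.
Inner hash: sum = 204+160+171+110+72+148+5+72+8+22+113+254 = 1339; mod 256 = 59 → 3b.
Outer input = (K'⊕opad) ∥ inner = a6 ca c1 04 22 fe 6f ∥ 3b.
Outer hash (tag): sum = 166+202+193+4+34+254+111+59 = 1023; mod 256 = 255 → ff.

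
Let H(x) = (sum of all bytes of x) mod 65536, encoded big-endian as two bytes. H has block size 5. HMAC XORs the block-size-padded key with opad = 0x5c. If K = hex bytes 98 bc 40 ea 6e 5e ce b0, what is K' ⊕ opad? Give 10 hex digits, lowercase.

58945c5c5c

Key hex bytes 98 bc 40 ea 6e 5e ce b0 is 8 bytes > B = 5, so hash it first: H(key) = 04 c8, then zero-pad to 5 bytes: K' = 04 c8 00 00 00.
XOR each byte with 0x5c: 04⊕5c=58, c8⊕5c=94, 00⊕5c=5c, 00⊕5c=5c, 00⊕5c=5c.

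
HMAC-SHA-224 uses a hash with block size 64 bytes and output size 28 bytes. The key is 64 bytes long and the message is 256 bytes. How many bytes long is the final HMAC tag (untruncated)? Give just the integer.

The tag is one SHA-224 digest: 28 bytes.

28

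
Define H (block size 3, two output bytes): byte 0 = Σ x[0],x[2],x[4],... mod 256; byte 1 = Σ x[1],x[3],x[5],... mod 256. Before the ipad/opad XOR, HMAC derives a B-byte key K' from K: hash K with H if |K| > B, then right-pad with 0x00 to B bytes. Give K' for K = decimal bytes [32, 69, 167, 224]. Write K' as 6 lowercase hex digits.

c72500

|K| = 4 > B = 3, so first hash the key.
H(K): even-index sum = 199 mod 256 = 199; odd-index sum = 293 mod 256 = 37 → c7 25.
Zero-pad H(K) = c7 25 to 3 bytes: K' = c7 25 00.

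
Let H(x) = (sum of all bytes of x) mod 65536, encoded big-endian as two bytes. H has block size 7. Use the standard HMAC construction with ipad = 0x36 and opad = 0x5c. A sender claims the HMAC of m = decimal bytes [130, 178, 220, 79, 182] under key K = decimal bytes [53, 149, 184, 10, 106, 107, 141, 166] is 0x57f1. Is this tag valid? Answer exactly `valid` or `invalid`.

invalid

Key decimal bytes [53, 149, 184, 10, 106, 107, 141, 166] = 35 95 b8 0a 6a 6b 8d a6 is 8 bytes > B = 7, so hash it first: H(key) = 03 94, then zero-pad to 7 bytes: K' = 03 94 00 00 00 00 00.
K' ⊕ ipad = 35 a2 36 36 36 36 36; K' ⊕ opad = 5f c8 5c 5c 5c 5c 5c.
Inner hash: sum = 53+162+54+54+54+54+54+130+178+220+79+182 = 1274 → 04 fa.
Outer hash (recomputed tag): sum = 95+200+92+92+92+92+92+4+250 = 1009 → 03 f1.
Recomputed tag = 03f1; claimed = 57f1 → mismatch.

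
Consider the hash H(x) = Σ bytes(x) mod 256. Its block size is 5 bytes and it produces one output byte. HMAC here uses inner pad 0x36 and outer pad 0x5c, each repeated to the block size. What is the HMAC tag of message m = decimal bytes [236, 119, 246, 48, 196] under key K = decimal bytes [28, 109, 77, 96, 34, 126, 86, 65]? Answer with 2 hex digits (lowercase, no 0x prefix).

Key decimal bytes [28, 109, 77, 96, 34, 126, 86, 65] = 1c 6d 4d 60 22 7e 56 41 is 8 bytes > B = 5, so hash it first: H(key) = 6d, then zero-pad to 5 bytes: K' = 6d 00 00 00 00.
K' ⊕ ipad = 5b 36 36 36 36.  K' ⊕ opad = 31 5c 5c 5c 5c.
Inner input = (K'⊕ipad) ∥ m = 5b 36 36 36 36 ∥ ec 77 f6 30 c4.
Inner hash: sum = 91+54+54+54+54+236+119+246+48+196 = 1152; mod 256 = 128 → 80.
Outer input = (K'⊕opad) ∥ inner = 31 5c 5c 5c 5c ∥ 80.
Outer hash (tag): sum = 49+92+92+92+92+128 = 545; mod 256 = 33 → 21.

21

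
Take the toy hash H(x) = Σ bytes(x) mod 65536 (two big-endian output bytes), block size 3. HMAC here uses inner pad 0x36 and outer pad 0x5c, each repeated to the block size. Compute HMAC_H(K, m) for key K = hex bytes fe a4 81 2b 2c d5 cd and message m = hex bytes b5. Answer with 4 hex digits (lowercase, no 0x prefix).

Key hex bytes fe a4 81 2b 2c d5 cd is 7 bytes > B = 3, so hash it first: H(key) = 04 1c, then zero-pad to 3 bytes: K' = 04 1c 00.
K' ⊕ ipad = 32 2a 36.  K' ⊕ opad = 58 40 5c.
Inner input = (K'⊕ipad) ∥ m = 32 2a 36 ∥ b5.
Inner hash: sum = 50+42+54+181 = 327 → 01 47.
Outer input = (K'⊕opad) ∥ inner = 58 40 5c ∥ 01 47.
Outer hash (tag): sum = 88+64+92+1+71 = 316 → 01 3c.

013c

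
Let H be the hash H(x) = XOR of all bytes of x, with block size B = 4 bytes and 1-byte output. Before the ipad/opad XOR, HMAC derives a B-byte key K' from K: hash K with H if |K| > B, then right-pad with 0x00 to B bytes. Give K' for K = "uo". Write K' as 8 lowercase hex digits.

756f0000

Key "uo" = 75 6f is 2 bytes ≤ B = 4; zero-pad to 4 bytes: K' = 75 6f 00 00.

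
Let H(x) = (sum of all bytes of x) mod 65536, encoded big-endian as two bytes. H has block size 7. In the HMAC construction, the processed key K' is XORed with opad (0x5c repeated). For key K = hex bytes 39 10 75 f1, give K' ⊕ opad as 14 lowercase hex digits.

654c29ad5c5c5c

Key hex bytes 39 10 75 f1 is 4 bytes ≤ B = 7; zero-pad to 7 bytes: K' = 39 10 75 f1 00 00 00.
XOR each byte with 0x5c: 39⊕5c=65, 10⊕5c=4c, 75⊕5c=29, f1⊕5c=ad, 00⊕5c=5c, 00⊕5c=5c, 00⊕5c=5c.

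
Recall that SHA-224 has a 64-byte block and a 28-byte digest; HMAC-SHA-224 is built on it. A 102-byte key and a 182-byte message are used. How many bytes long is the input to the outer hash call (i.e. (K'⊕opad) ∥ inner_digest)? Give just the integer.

Key is 102 > 64 bytes, so it is hashed to 28 bytes then zero-padded to 64: |K'| = 64.
Outer input = (K'⊕opad) ∥ H(inner) → 64 + 28 = 92 bytes.

92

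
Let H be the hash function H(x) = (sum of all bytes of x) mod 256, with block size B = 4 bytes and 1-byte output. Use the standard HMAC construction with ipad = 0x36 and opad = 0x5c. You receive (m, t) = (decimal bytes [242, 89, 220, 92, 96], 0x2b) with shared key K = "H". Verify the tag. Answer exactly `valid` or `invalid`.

valid

Key "H" = 48 is 1 byte ≤ B = 4; zero-pad to 4 bytes: K' = 48 00 00 00.
K' ⊕ ipad = 7e 36 36 36; K' ⊕ opad = 14 5c 5c 5c.
Inner hash: sum = 126+54+54+54+242+89+220+92+96 = 1027; mod 256 = 3 → 03.
Outer hash (recomputed tag): sum = 20+92+92+92+3 = 299; mod 256 = 43 → 2b.
Recomputed tag = 2b; claimed = 2b → match.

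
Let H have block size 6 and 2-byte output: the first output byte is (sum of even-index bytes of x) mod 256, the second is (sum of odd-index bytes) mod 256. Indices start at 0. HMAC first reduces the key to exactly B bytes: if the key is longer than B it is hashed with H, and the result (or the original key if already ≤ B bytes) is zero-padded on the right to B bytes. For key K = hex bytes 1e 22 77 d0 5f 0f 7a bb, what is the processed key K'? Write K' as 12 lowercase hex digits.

|K| = 8 > B = 6, so first hash the key.
H(K): even-index sum = 366 mod 256 = 110; odd-index sum = 444 mod 256 = 188 → 6e bc.
Zero-pad H(K) = 6e bc to 6 bytes: K' = 6e bc 00 00 00 00.

6ebc00000000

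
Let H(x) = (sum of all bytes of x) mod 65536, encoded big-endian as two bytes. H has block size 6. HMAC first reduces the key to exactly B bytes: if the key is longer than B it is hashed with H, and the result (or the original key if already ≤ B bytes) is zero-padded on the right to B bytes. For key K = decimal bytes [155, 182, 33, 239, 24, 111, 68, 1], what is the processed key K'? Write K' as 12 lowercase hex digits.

|K| = 8 > B = 6, so first hash the key.
H(K): sum = 155+182+33+239+24+111+68+1 = 813 → 03 2d.
Zero-pad H(K) = 03 2d to 6 bytes: K' = 03 2d 00 00 00 00.

032d00000000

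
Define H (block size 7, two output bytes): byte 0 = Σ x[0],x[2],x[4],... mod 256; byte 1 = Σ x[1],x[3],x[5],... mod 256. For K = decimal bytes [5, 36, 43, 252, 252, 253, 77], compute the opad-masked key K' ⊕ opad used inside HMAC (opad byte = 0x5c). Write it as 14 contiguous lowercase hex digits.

597877a0a0a111

Key decimal bytes [5, 36, 43, 252, 252, 253, 77] = 05 24 2b fc fc fd 4d is exactly B = 7 bytes: K' = 05 24 2b fc fc fd 4d.
XOR each byte with 0x5c: 05⊕5c=59, 24⊕5c=78, 2b⊕5c=77, fc⊕5c=a0, fc⊕5c=a0, fd⊕5c=a1, 4d⊕5c=11.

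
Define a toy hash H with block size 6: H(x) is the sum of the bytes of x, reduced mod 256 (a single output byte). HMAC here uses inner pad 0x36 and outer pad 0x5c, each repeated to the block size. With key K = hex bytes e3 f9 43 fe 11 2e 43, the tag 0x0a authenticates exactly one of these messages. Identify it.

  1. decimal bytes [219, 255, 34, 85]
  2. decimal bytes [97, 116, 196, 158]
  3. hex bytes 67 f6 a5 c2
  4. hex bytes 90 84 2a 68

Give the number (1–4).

3

Key hex bytes e3 f9 43 fe 11 2e 43 is 7 bytes > B = 6, so hash it first: H(key) = 9f, then zero-pad to 6 bytes: K' = 9f 00 00 00 00 00.
K' ⊕ ipad = a9 36 36 36 36 36; K' ⊕ opad = c3 5c 5c 5c 5c 5c.
m1: inner = H(a9 36 36 36 36 36 db ff 22 55) = 08; tag = H(c3 5c 5c 5c 5c 5c 08) = 97
m2: inner = H(a9 36 36 36 36 36 61 74 c4 9e) = ee; tag = H(c3 5c 5c 5c 5c 5c ee) = 7d
m3: inner = H(a9 36 36 36 36 36 67 f6 a5 c2) = 7b; tag = H(c3 5c 5c 5c 5c 5c 7b) = 0a ← matches
m4: inner = H(a9 36 36 36 36 36 90 84 2a 68) = 5d; tag = H(c3 5c 5c 5c 5c 5c 5d) = ec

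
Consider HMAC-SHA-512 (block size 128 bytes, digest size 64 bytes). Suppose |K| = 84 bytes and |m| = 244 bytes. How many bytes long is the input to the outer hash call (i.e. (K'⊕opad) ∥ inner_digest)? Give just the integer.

Key is 84 ≤ 128 bytes, zero-padded: |K'| = 128.
Outer input = (K'⊕opad) ∥ H(inner) → 128 + 64 = 192 bytes.

192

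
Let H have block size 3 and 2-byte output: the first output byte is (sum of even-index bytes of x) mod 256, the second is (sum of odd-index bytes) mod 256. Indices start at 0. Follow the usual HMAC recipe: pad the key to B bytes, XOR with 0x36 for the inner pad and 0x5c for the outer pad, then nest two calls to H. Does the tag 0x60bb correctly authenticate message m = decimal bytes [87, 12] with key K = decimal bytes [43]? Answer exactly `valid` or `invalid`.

valid

Key decimal bytes [43] = 2b is 1 byte ≤ B = 3; zero-pad to 3 bytes: K' = 2b 00 00.
K' ⊕ ipad = 1d 36 36; K' ⊕ opad = 77 5c 5c.
Inner hash: even-index sum = 95 mod 256 = 95; odd-index sum = 141 mod 256 = 141 → 5f 8d.
Outer hash (recomputed tag): even-index sum = 352 mod 256 = 96; odd-index sum = 187 mod 256 = 187 → 60 bb.
Recomputed tag = 60bb; claimed = 60bb → match.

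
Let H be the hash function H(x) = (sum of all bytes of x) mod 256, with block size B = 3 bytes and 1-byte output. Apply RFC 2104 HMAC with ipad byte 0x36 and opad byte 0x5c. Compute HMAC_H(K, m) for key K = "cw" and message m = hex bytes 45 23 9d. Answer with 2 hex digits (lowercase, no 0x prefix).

97

Key "cw" = 63 77 is 2 bytes ≤ B = 3; zero-pad to 3 bytes: K' = 63 77 00.
K' ⊕ ipad = 55 41 36.  K' ⊕ opad = 3f 2b 5c.
Inner input = (K'⊕ipad) ∥ m = 55 41 36 ∥ 45 23 9d.
Inner hash: sum = 85+65+54+69+35+157 = 465; mod 256 = 209 → d1.
Outer input = (K'⊕opad) ∥ inner = 3f 2b 5c ∥ d1.
Outer hash (tag): sum = 63+43+92+209 = 407; mod 256 = 151 → 97.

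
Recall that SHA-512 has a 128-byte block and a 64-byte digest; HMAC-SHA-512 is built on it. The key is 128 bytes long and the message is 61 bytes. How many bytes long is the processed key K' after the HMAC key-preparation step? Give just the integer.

128

Key is 128 ≤ 128 bytes, zero-padded: |K'| = 128.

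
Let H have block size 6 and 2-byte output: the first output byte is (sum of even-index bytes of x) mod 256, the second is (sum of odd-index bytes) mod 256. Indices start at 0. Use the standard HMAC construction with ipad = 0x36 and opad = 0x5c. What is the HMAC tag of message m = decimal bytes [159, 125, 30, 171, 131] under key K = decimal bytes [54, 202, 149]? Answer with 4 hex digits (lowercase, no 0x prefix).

a8de

Key decimal bytes [54, 202, 149] = 36 ca 95 is 3 bytes ≤ B = 6; zero-pad to 6 bytes: K' = 36 ca 95 00 00 00.
K' ⊕ ipad = 00 fc a3 36 36 36.  K' ⊕ opad = 6a 96 c9 5c 5c 5c.
Inner input = (K'⊕ipad) ∥ m = 00 fc a3 36 36 36 ∥ 9f 7d 1e ab 83.
Inner hash: even-index sum = 537 mod 256 = 25; odd-index sum = 656 mod 256 = 144 → 19 90.
Outer input = (K'⊕opad) ∥ inner = 6a 96 c9 5c 5c 5c ∥ 19 90.
Outer hash (tag): even-index sum = 424 mod 256 = 168; odd-index sum = 478 mod 256 = 222 → a8 de.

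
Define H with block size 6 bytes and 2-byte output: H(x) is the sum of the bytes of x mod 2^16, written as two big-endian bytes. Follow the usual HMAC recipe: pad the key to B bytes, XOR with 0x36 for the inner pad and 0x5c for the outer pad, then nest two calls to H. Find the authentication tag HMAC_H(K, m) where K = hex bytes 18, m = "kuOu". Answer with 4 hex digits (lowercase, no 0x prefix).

02f2

Key hex bytes 18 is 1 byte ≤ B = 6; zero-pad to 6 bytes: K' = 18 00 00 00 00 00.
K' ⊕ ipad = 2e 36 36 36 36 36.  K' ⊕ opad = 44 5c 5c 5c 5c 5c.
Inner input = (K'⊕ipad) ∥ m = 2e 36 36 36 36 36 ∥ 6b 75 4f 75.
Inner hash: sum = 46+54+54+54+54+54+107+117+79+117 = 736 → 02 e0.
Outer input = (K'⊕opad) ∥ inner = 44 5c 5c 5c 5c 5c ∥ 02 e0.
Outer hash (tag): sum = 68+92+92+92+92+92+2+224 = 754 → 02 f2.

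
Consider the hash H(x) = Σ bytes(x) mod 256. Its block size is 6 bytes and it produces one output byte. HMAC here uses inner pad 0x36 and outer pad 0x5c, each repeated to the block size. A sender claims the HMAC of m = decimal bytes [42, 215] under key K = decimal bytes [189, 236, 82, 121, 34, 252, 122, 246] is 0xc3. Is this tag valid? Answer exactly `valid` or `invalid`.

invalid

Key decimal bytes [189, 236, 82, 121, 34, 252, 122, 246] = bd ec 52 79 22 fc 7a f6 is 8 bytes > B = 6, so hash it first: H(key) = 02, then zero-pad to 6 bytes: K' = 02 00 00 00 00 00.
K' ⊕ ipad = 34 36 36 36 36 36; K' ⊕ opad = 5e 5c 5c 5c 5c 5c.
Inner hash: sum = 52+54+54+54+54+54+42+215 = 579; mod 256 = 67 → 43.
Outer hash (recomputed tag): sum = 94+92+92+92+92+92+67 = 621; mod 256 = 109 → 6d.
Recomputed tag = 6d; claimed = c3 → mismatch.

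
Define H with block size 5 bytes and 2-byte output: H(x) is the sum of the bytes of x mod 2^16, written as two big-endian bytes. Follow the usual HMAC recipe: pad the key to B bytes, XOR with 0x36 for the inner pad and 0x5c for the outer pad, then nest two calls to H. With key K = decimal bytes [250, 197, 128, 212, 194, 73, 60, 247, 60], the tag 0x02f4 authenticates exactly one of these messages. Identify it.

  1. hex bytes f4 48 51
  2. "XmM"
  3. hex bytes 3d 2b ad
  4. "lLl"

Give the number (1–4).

4

Key decimal bytes [250, 197, 128, 212, 194, 73, 60, 247, 60] = fa c5 80 d4 c2 49 3c f7 3c is 9 bytes > B = 5, so hash it first: H(key) = 05 8d, then zero-pad to 5 bytes: K' = 05 8d 00 00 00.
K' ⊕ ipad = 33 bb 36 36 36; K' ⊕ opad = 59 d1 5c 5c 5c.
m1: inner = H(33 bb 36 36 36 f4 48 51) = 03 1d; tag = H(59 d1 5c 5c 5c 03 1d) = 025e
m2: inner = H(33 bb 36 36 36 58 6d 4d) = 02 a2; tag = H(59 d1 5c 5c 5c 02 a2) = 02e2
m3: inner = H(33 bb 36 36 36 3d 2b ad) = 02 a5; tag = H(59 d1 5c 5c 5c 02 a5) = 02e5
m4: inner = H(33 bb 36 36 36 6c 4c 6c) = 02 b4; tag = H(59 d1 5c 5c 5c 02 b4) = 02f4 ← matches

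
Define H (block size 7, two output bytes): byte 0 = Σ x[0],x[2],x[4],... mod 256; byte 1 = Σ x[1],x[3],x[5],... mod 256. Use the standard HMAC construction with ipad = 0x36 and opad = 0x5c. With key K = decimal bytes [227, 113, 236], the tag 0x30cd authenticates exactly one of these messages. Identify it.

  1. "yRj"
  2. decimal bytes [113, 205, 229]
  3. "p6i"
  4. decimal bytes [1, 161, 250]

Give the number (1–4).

2

Key decimal bytes [227, 113, 236] = e3 71 ec is 3 bytes ≤ B = 7; zero-pad to 7 bytes: K' = e3 71 ec 00 00 00 00.
K' ⊕ ipad = d5 47 da 36 36 36 36; K' ⊕ opad = bf 2d b0 5c 5c 5c 5c.
m1: inner = H(d5 47 da 36 36 36 36 79 52 6a) = 6d 96; tag = H(bf 2d b0 5c 5c 5c 5c 6d 96) = bd52
m2: inner = H(d5 47 da 36 36 36 36 71 cd e5) = e8 09; tag = H(bf 2d b0 5c 5c 5c 5c e8 09) = 30cd ← matches
m3: inner = H(d5 47 da 36 36 36 36 70 36 69) = 51 8c; tag = H(bf 2d b0 5c 5c 5c 5c 51 8c) = b336
m4: inner = H(d5 47 da 36 36 36 36 01 a1 fa) = bc ae; tag = H(bf 2d b0 5c 5c 5c 5c bc ae) = d5a1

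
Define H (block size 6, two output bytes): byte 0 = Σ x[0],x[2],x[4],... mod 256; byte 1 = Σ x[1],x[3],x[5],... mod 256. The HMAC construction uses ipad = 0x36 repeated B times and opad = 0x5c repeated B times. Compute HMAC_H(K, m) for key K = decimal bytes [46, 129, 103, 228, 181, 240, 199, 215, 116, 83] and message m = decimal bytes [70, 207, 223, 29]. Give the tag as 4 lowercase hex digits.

d57c

Key decimal bytes [46, 129, 103, 228, 181, 240, 199, 215, 116, 83] = 2e 81 67 e4 b5 f0 c7 d7 74 53 is 10 bytes > B = 6, so hash it first: H(key) = 85 7f, then zero-pad to 6 bytes: K' = 85 7f 00 00 00 00.
K' ⊕ ipad = b3 49 36 36 36 36.  K' ⊕ opad = d9 23 5c 5c 5c 5c.
Inner input = (K'⊕ipad) ∥ m = b3 49 36 36 36 36 ∥ 46 cf df 1d.
Inner hash: even-index sum = 580 mod 256 = 68; odd-index sum = 417 mod 256 = 161 → 44 a1.
Outer input = (K'⊕opad) ∥ inner = d9 23 5c 5c 5c 5c ∥ 44 a1.
Outer hash (tag): even-index sum = 469 mod 256 = 213; odd-index sum = 380 mod 256 = 124 → d5 7c.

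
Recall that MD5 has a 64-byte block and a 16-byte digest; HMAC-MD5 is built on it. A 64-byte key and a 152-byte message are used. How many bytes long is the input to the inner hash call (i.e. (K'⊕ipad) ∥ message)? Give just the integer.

Key is 64 ≤ 64 bytes, zero-padded: |K'| = 64.
Inner input = (K'⊕ipad) ∥ m → 64 + 152 = 216 bytes.

216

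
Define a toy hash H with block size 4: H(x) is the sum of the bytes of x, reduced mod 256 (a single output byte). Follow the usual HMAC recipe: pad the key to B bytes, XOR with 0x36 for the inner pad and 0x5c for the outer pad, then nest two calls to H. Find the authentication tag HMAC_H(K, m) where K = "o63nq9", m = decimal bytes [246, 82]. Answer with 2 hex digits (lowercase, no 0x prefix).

Key "o63nq9" = 6f 36 33 6e 71 39 is 6 bytes > B = 4, so hash it first: H(key) = f0, then zero-pad to 4 bytes: K' = f0 00 00 00.
K' ⊕ ipad = c6 36 36 36.  K' ⊕ opad = ac 5c 5c 5c.
Inner input = (K'⊕ipad) ∥ m = c6 36 36 36 ∥ f6 52.
Inner hash: sum = 198+54+54+54+246+82 = 688; mod 256 = 176 → b0.
Outer input = (K'⊕opad) ∥ inner = ac 5c 5c 5c ∥ b0.
Outer hash (tag): sum = 172+92+92+92+176 = 624; mod 256 = 112 → 70.

70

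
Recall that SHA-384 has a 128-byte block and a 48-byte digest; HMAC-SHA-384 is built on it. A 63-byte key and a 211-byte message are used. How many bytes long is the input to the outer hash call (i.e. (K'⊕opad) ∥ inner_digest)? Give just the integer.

176

Key is 63 ≤ 128 bytes, zero-padded: |K'| = 128.
Outer input = (K'⊕opad) ∥ H(inner) → 128 + 48 = 176 bytes.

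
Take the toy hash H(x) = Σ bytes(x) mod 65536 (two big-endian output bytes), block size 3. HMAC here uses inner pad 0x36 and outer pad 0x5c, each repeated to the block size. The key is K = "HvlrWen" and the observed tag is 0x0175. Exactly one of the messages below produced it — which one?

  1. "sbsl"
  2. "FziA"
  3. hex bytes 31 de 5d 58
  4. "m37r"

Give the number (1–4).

Key "HvlrWen" = 48 76 6c 72 57 65 6e is 7 bytes > B = 3, so hash it first: H(key) = 02 c6, then zero-pad to 3 bytes: K' = 02 c6 00.
K' ⊕ ipad = 34 f0 36; K' ⊕ opad = 5e 9a 5c.
m1: inner = H(34 f0 36 73 62 73 6c) = 03 0e; tag = H(5e 9a 5c 03 0e) = 0165
m2: inner = H(34 f0 36 46 7a 69 41) = 02 c4; tag = H(5e 9a 5c 02 c4) = 021a
m3: inner = H(34 f0 36 31 de 5d 58) = 03 1e; tag = H(5e 9a 5c 03 1e) = 0175 ← matches
m4: inner = H(34 f0 36 6d 33 37 72) = 02 a3; tag = H(5e 9a 5c 02 a3) = 01f9

3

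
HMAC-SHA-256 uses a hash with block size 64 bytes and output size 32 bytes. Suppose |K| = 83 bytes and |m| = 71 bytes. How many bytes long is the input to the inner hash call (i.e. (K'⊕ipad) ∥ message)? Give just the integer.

Key is 83 > 64 bytes, so it is hashed to 32 bytes then zero-padded to 64: |K'| = 64.
Inner input = (K'⊕ipad) ∥ m → 64 + 71 = 135 bytes.

135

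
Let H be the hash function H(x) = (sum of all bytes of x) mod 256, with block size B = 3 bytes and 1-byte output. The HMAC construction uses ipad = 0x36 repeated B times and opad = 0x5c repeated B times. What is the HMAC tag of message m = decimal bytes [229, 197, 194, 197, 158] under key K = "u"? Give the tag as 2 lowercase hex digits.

5f

Key "u" = 75 is 1 byte ≤ B = 3; zero-pad to 3 bytes: K' = 75 00 00.
K' ⊕ ipad = 43 36 36.  K' ⊕ opad = 29 5c 5c.
Inner input = (K'⊕ipad) ∥ m = 43 36 36 ∥ e5 c5 c2 c5 9e.
Inner hash: sum = 67+54+54+229+197+194+197+158 = 1150; mod 256 = 126 → 7e.
Outer input = (K'⊕opad) ∥ inner = 29 5c 5c ∥ 7e.
Outer hash (tag): sum = 41+92+92+126 = 351; mod 256 = 95 → 5f.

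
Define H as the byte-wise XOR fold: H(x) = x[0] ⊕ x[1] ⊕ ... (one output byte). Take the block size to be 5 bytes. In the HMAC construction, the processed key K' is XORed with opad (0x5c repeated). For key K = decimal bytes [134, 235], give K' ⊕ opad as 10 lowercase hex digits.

dab75c5c5c

Key decimal bytes [134, 235] = 86 eb is 2 bytes ≤ B = 5; zero-pad to 5 bytes: K' = 86 eb 00 00 00.
XOR each byte with 0x5c: 86⊕5c=da, eb⊕5c=b7, 00⊕5c=5c, 00⊕5c=5c, 00⊕5c=5c.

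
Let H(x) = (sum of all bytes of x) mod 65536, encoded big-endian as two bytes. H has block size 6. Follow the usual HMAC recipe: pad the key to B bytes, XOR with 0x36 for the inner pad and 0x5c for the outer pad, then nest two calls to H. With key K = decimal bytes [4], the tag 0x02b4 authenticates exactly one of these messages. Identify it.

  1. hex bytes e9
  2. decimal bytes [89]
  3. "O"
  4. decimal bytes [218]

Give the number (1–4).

Key decimal bytes [4] = 04 is 1 byte ≤ B = 6; zero-pad to 6 bytes: K' = 04 00 00 00 00 00.
K' ⊕ ipad = 32 36 36 36 36 36; K' ⊕ opad = 58 5c 5c 5c 5c 5c.
m1: inner = H(32 36 36 36 36 36 e9) = 02 29; tag = H(58 5c 5c 5c 5c 5c 02 29) = 024f
m2: inner = H(32 36 36 36 36 36 59) = 01 99; tag = H(58 5c 5c 5c 5c 5c 01 99) = 02be
m3: inner = H(32 36 36 36 36 36 4f) = 01 8f; tag = H(58 5c 5c 5c 5c 5c 01 8f) = 02b4 ← matches
m4: inner = H(32 36 36 36 36 36 da) = 02 1a; tag = H(58 5c 5c 5c 5c 5c 02 1a) = 0240

3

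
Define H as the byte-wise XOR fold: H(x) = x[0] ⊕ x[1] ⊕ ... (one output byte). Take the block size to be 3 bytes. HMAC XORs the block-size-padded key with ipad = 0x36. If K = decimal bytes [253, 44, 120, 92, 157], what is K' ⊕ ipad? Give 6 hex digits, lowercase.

Key decimal bytes [253, 44, 120, 92, 157] = fd 2c 78 5c 9d is 5 bytes > B = 3, so hash it first: H(key) = 68, then zero-pad to 3 bytes: K' = 68 00 00.
XOR each byte with 0x36: 68⊕36=5e, 00⊕36=36, 00⊕36=36.

5e3636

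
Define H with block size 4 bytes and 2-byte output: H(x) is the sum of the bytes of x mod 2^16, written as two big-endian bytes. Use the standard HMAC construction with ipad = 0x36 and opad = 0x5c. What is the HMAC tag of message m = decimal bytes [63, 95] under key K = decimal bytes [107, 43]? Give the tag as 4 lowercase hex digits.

Key decimal bytes [107, 43] = 6b 2b is 2 bytes ≤ B = 4; zero-pad to 4 bytes: K' = 6b 2b 00 00.
K' ⊕ ipad = 5d 1d 36 36.  K' ⊕ opad = 37 77 5c 5c.
Inner input = (K'⊕ipad) ∥ m = 5d 1d 36 36 ∥ 3f 5f.
Inner hash: sum = 93+29+54+54+63+95 = 388 → 01 84.
Outer input = (K'⊕opad) ∥ inner = 37 77 5c 5c ∥ 01 84.
Outer hash (tag): sum = 55+119+92+92+1+132 = 491 → 01 eb.

01eb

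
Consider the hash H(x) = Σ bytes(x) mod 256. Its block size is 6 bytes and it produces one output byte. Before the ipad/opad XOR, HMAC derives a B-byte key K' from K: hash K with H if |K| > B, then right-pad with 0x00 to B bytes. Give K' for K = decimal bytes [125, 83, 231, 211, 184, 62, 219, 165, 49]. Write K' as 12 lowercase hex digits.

310000000000

|K| = 9 > B = 6, so first hash the key.
H(K): sum = 125+83+231+211+184+62+219+165+49 = 1329; mod 256 = 49 → 31.
Zero-pad H(K) = 31 to 6 bytes: K' = 31 00 00 00 00 00.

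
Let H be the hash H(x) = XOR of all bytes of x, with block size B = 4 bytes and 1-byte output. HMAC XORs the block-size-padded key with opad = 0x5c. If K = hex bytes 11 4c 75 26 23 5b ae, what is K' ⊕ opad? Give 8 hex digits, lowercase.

845c5c5c

Key hex bytes 11 4c 75 26 23 5b ae is 7 bytes > B = 4, so hash it first: H(key) = d8, then zero-pad to 4 bytes: K' = d8 00 00 00.
XOR each byte with 0x5c: d8⊕5c=84, 00⊕5c=5c, 00⊕5c=5c, 00⊕5c=5c.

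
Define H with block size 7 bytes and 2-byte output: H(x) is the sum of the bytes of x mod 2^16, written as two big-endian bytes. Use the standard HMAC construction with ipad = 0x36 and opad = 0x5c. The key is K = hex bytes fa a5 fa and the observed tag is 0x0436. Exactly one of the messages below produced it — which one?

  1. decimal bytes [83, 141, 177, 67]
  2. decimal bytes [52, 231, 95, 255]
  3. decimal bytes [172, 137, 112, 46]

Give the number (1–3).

2

Key hex bytes fa a5 fa is 3 bytes ≤ B = 7; zero-pad to 7 bytes: K' = fa a5 fa 00 00 00 00.
K' ⊕ ipad = cc 93 cc 36 36 36 36; K' ⊕ opad = a6 f9 a6 5c 5c 5c 5c.
m1: inner = H(cc 93 cc 36 36 36 36 53 8d b1 43) = 04 d7; tag = H(a6 f9 a6 5c 5c 5c 5c 04 d7) = 0490
m2: inner = H(cc 93 cc 36 36 36 36 34 e7 5f ff) = 05 7c; tag = H(a6 f9 a6 5c 5c 5c 5c 05 7c) = 0436 ← matches
m3: inner = H(cc 93 cc 36 36 36 36 ac 89 70 2e) = 04 d6; tag = H(a6 f9 a6 5c 5c 5c 5c 04 d6) = 048f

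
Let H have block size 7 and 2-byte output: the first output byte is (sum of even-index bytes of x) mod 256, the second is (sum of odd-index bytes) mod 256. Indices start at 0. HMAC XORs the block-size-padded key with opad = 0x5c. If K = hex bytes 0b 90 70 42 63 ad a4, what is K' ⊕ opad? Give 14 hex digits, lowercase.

57cc2c1e3ff1f8

Key hex bytes 0b 90 70 42 63 ad a4 is exactly B = 7 bytes: K' = 0b 90 70 42 63 ad a4.
XOR each byte with 0x5c: 0b⊕5c=57, 90⊕5c=cc, 70⊕5c=2c, 42⊕5c=1e, 63⊕5c=3f, ad⊕5c=f1, a4⊕5c=f8.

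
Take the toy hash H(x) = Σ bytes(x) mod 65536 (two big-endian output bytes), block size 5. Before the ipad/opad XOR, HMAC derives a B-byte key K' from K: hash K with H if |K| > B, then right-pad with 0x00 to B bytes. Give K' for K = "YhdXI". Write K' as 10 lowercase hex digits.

5968645849

Key "YhdXI" = 59 68 64 58 49 is exactly B = 5 bytes: K' = 59 68 64 58 49.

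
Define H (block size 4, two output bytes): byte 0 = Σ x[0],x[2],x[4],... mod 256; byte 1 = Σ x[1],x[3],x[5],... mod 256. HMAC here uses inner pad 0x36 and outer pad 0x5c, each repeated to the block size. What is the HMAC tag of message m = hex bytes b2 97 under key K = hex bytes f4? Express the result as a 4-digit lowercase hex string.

Key hex bytes f4 is 1 byte ≤ B = 4; zero-pad to 4 bytes: K' = f4 00 00 00.
K' ⊕ ipad = c2 36 36 36.  K' ⊕ opad = a8 5c 5c 5c.
Inner input = (K'⊕ipad) ∥ m = c2 36 36 36 ∥ b2 97.
Inner hash: even-index sum = 426 mod 256 = 170; odd-index sum = 259 mod 256 = 3 → aa 03.
Outer input = (K'⊕opad) ∥ inner = a8 5c 5c 5c ∥ aa 03.
Outer hash (tag): even-index sum = 430 mod 256 = 174; odd-index sum = 187 mod 256 = 187 → ae bb.

aebb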